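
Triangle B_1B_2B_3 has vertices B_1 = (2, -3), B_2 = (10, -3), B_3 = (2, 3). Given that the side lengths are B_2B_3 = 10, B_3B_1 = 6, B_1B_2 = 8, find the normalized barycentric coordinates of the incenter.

(5/12, 1/4, 1/3)

The incenter has barycentric coordinates proportional to the opposite side lengths: (10 : 6 : 8).
Normalizing by 10+6+8 = 24 gives (5/12, 1/4, 1/3).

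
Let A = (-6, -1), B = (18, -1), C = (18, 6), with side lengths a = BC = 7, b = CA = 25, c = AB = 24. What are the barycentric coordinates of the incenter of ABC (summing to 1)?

The incenter has barycentric coordinates proportional to the opposite side lengths: (7 : 25 : 24).
Normalizing by 7+25+24 = 56 gives (1/8, 25/56, 3/7).

(1/8, 25/56, 3/7)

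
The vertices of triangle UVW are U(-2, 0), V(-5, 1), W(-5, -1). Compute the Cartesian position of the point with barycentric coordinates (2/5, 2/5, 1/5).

(-19/5, 1/5)

P = (2/5)·U + (2/5)·V + (1/5)·W.
x-coordinate: (2/5)·(-2) + (2/5)·(-5) + (1/5)·(-5) = -19/5.
y-coordinate: (2/5)·0 + (2/5)·1 + (1/5)·(-1) = 1/5.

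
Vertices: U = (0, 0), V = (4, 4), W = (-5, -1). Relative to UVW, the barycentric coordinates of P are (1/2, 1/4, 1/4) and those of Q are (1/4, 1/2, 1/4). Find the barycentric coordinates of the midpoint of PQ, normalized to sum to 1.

(3/8, 3/8, 1/4)

Since both coordinate triples sum to 1, the midpoint's barycentrics are the componentwise average.
(1/2+1/4)/2 = 3/8; similarly 3/8 and 1/4.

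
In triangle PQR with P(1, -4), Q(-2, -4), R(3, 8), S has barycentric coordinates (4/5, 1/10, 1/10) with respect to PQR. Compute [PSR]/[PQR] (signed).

1/10

The signed ratio [PSR]/[PQR] equals the barycentric coordinate of S at vertex Q, which is 1/10.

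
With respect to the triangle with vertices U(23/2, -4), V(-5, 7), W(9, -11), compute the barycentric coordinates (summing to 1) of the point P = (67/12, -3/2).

(1/2, 1/3, 1/6)

Signed area of the reference triangle: [UVW] = ½·((23/2)·(7−(-11)) + (-5)·(-11−(-4)) + 9·(-4−7)) = ½·(207 + 35 − 99) = 143/2.
[PVW] = ½·((67/12)·(7−(-11)) + (-5)·(-11−(-3/2)) + 9·(-3/2−7)) = ½·(201/2 + 95/2 − 153/2) = 143/4, so the U-coordinate is (143/4)/(143/2) = 1/2.
[UPW] = ½·((23/2)·(-3/2−(-11)) + (67/12)·(-11−(-4)) + 9·(-4−(-3/2))) = ½·(437/4 − 469/12 − 45/2) = 143/6, so the V-coordinate is 1/3.
[UVP] = ½·((23/2)·(7−(-3/2)) + (-5)·(-3/2−(-4)) + (67/12)·(-4−7)) = ½·(391/4 − 25/2 − 737/12) = 143/12, so the W-coordinate is 1/6.
Check: 1/2 + 1/3 + 1/6 = 1.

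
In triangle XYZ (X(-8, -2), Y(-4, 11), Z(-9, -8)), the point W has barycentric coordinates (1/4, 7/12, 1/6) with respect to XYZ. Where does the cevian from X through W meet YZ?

Line XW meets YZ where the X-coordinate vanishes; zeroing W's X-weight and renormalizing leaves Y, Z-weights 7/12 : 1/6 → (7/9, 2/9).
So V = (7/9)·Y + (2/9)·Z = (-46/9, 61/9).

(-46/9, 61/9)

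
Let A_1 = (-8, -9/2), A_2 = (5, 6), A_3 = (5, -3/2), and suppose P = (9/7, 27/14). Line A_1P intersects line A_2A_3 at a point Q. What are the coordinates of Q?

Barycentric coordinates of P with respect to A_1A_2A_3: (2/7, 4/7, 1/7).
On side A_2A_3 the A_1-coordinate is zero; dropping P's A_1-weight 2/7 and renormalizing the remaining 4/7 : 1/7 gives weights 4/5, 1/5 on A_2, A_3.
Q = (4/5)·(5, 6) + (1/5)·(5, -3/2) = (5, 9/2).

(5, 9/2)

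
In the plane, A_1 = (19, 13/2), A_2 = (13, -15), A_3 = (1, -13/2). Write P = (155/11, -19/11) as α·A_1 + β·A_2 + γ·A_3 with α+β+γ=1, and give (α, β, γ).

Signed area of the reference triangle: [A_1A_2A_3] = ½·(19·(-15−(-13/2)) + 13·(-13/2−(13/2)) + 1·(13/2−(-15))) = ½·(-323/2 − 169 + 43/2) = -309/2.
[PA_2A_3] = ½·((155/11)·(-15−(-13/2)) + 13·(-13/2−(-19/11)) + 1·(-19/11−(-15))) = ½·(-2635/22 − 1365/22 + 146/11) = -927/11, so the A_1-coordinate is (-927/11)/(-309/2) = 6/11.
[A_1PA_3] = ½·(19·(-19/11−(-13/2)) + (155/11)·(-13/2−(13/2)) + 1·(13/2−(-19/11))) = ½·(1995/22 − 2015/11 + 181/22) = -927/22, so the A_2-coordinate is 3/11.
[A_1A_2P] = ½·(19·(-15−(-19/11)) + 13·(-19/11−(13/2)) + (155/11)·(13/2−(-15))) = ½·(-2774/11 − 2353/22 + 6665/22) = -309/11, so the A_3-coordinate is 2/11.

(6/11, 3/11, 2/11)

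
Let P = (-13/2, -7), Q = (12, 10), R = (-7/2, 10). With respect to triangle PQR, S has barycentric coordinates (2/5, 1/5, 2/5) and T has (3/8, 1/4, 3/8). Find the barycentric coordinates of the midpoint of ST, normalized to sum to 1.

(31/80, 9/40, 31/80)

Since both coordinate triples sum to 1, the midpoint's barycentrics are the componentwise average.
(2/5+3/8)/2 = 31/80; similarly 9/40 and 31/80.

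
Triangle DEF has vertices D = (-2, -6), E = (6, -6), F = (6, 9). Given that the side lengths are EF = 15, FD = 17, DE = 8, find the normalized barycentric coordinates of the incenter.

(3/8, 17/40, 1/5)

The incenter has barycentric coordinates proportional to the opposite side lengths: (15 : 17 : 8).
Normalizing by 15+17+8 = 40 gives (3/8, 17/40, 1/5).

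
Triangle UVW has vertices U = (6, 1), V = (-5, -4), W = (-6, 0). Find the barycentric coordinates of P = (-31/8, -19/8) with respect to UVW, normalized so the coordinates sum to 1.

(1/8, 5/8, 1/4)

Signed area of the reference triangle: [UVW] = ½·(6·(-4−0) + (-5)·(0−1) + (-6)·(1−(-4))) = ½·(-24 + 5 − 30) = -49/2.
[PVW] = ½·((-31/8)·(-4−0) + (-5)·(0−(-19/8)) + (-6)·(-19/8−(-4))) = ½·(31/2 − 95/8 − 39/4) = -49/16, so the U-coordinate is (-49/16)/(-49/2) = 1/8.
[UPW] = ½·(6·(-19/8−0) + (-31/8)·(0−1) + (-6)·(1−(-19/8))) = ½·(-57/4 + 31/8 − 81/4) = -245/16, so the V-coordinate is 5/8.
[UVP] = ½·(6·(-4−(-19/8)) + (-5)·(-19/8−1) + (-31/8)·(1−(-4))) = ½·(-39/4 + 135/8 − 155/8) = -49/8, so the W-coordinate is 1/4.
Check: 1/8 + 5/8 + 1/4 = 1.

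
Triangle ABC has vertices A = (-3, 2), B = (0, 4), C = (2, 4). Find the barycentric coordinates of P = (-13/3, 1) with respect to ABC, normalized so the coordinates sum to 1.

Signed area of the reference triangle: [ABC] = ½·((-3)·(4−4) + 0·(4−2) + 2·(2−4)) = ½·(0 + 0 − 4) = -2.
[PBC] = ½·((-13/3)·(4−4) + 0·(4−1) + 2·(1−4)) = ½·(0 + 0 − 6) = -3, so the A-coordinate is (-3)/(-2) = 3/2.
[APC] = ½·((-3)·(1−4) + (-13/3)·(4−2) + 2·(2−1)) = ½·(9 − 26/3 + 2) = 7/6, so the B-coordinate is -7/12.
[ABP] = ½·((-3)·(4−1) + 0·(1−2) + (-13/3)·(2−4)) = ½·(-9 + 0 + 26/3) = -1/6, so the C-coordinate is 1/12.

(3/2, -7/12, 1/12)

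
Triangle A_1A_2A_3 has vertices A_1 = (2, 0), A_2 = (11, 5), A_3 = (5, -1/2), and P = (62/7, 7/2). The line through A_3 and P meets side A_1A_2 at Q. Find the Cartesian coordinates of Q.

Barycentric coordinates of P with respect to A_1A_2A_3: (1/7, 5/7, 1/7).
On side A_1A_2 the A_3-coordinate is zero; dropping P's A_3-weight 1/7 and renormalizing the remaining 1/7 : 5/7 gives weights 1/6, 5/6 on A_1, A_2.
Q = (1/6)·(2, 0) + (5/6)·(11, 5) = (19/2, 25/6).

(19/2, 25/6)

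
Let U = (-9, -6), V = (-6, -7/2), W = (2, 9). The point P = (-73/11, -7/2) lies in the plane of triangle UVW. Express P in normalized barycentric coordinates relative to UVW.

(5/11, 5/11, 1/11)

Signed area of the reference triangle: [UVW] = ½·((-9)·(-7/2−9) + (-6)·(9−(-6)) + 2·(-6−(-7/2))) = ½·(225/2 − 90 − 5) = 35/4.
[PVW] = ½·((-73/11)·(-7/2−9) + (-6)·(9−(-7/2)) + 2·(-7/2−(-7/2))) = ½·(1825/22 − 75 + 0) = 175/44, so the U-coordinate is (175/44)/(35/4) = 5/11.
[UPW] = ½·((-9)·(-7/2−9) + (-73/11)·(9−(-6)) + 2·(-6−(-7/2))) = ½·(225/2 − 1095/11 − 5) = 175/44, so the V-coordinate is 5/11.
[UVP] = ½·((-9)·(-7/2−(-7/2)) + (-6)·(-7/2−(-6)) + (-73/11)·(-6−(-7/2))) = ½·(0 − 15 + 365/22) = 35/44, so the W-coordinate is 1/11.
Check: 5/11 + 5/11 + 1/11 = 1.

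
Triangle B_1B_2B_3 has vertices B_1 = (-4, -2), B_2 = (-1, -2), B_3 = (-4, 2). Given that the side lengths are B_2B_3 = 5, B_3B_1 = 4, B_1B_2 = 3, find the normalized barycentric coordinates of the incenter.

The incenter has barycentric coordinates proportional to the opposite side lengths: (5 : 4 : 3).
Normalizing by 5+4+3 = 12 gives (5/12, 1/3, 1/4).

(5/12, 1/3, 1/4)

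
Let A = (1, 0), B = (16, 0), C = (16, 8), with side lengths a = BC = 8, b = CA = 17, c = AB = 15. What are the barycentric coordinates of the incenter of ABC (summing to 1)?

(1/5, 17/40, 3/8)

The incenter has barycentric coordinates proportional to the opposite side lengths: (8 : 17 : 15).
Normalizing by 8+17+15 = 40 gives (1/5, 17/40, 3/8).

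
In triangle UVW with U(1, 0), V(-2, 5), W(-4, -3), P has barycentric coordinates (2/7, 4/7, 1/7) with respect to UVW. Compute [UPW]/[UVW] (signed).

The signed ratio [UPW]/[UVW] equals the barycentric coordinate of P at vertex V, which is 4/7.

4/7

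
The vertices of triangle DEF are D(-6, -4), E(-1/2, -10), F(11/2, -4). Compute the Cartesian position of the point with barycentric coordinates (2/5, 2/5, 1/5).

G = (2/5)·D + (2/5)·E + (1/5)·F.
x-coordinate: (2/5)·(-6) + (2/5)·(-1/2) + (1/5)·(11/2) = -3/2.
y-coordinate: (2/5)·(-4) + (2/5)·(-10) + (1/5)·(-4) = -32/5.

(-3/2, -32/5)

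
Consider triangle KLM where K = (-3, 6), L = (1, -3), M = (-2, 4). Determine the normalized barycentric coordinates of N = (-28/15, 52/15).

Signed area of the reference triangle: [KLM] = ½·((-3)·(-3−4) + 1·(4−6) + (-2)·(6−(-3))) = ½·(21 − 2 − 18) = 1/2.
[NLM] = ½·((-28/15)·(-3−4) + 1·(4−(52/15)) + (-2)·(52/15−(-3))) = ½·(196/15 + 8/15 − 194/15) = 1/3, so the K-coordinate is (1/3)/(1/2) = 2/3.
[KNM] = ½·((-3)·(52/15−4) + (-28/15)·(4−6) + (-2)·(6−(52/15))) = ½·(8/5 + 56/15 − 76/15) = 2/15, so the L-coordinate is 4/15.
[KLN] = ½·((-3)·(-3−(52/15)) + 1·(52/15−6) + (-28/15)·(6−(-3))) = ½·(97/5 − 38/15 − 84/5) = 1/30, so the M-coordinate is 1/15.

(2/3, 4/15, 1/15)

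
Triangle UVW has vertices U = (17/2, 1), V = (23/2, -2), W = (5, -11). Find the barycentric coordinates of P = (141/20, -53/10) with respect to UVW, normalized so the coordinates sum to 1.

Signed area of the reference triangle: [UVW] = ½·((17/2)·(-2−(-11)) + (23/2)·(-11−1) + 5·(1−(-2))) = ½·(153/2 − 138 + 15) = -93/4.
[PVW] = ½·((141/20)·(-2−(-11)) + (23/2)·(-11−(-53/10)) + 5·(-53/10−(-2))) = ½·(1269/20 − 1311/20 − 33/2) = -93/10, so the U-coordinate is (-93/10)/(-93/4) = 2/5.
[UPW] = ½·((17/2)·(-53/10−(-11)) + (141/20)·(-11−1) + 5·(1−(-53/10))) = ½·(969/20 − 423/5 + 63/2) = -93/40, so the V-coordinate is 1/10.
[UVP] = ½·((17/2)·(-2−(-53/10)) + (23/2)·(-53/10−1) + (141/20)·(1−(-2))) = ½·(561/20 − 1449/20 + 423/20) = -93/8, so the W-coordinate is 1/2.

(2/5, 1/10, 1/2)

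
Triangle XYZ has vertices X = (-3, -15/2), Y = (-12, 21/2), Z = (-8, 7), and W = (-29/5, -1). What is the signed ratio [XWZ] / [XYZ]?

[XYZ] = ½·((-3)·(21/2−7) + (-12)·(7−(-15/2)) + (-8)·(-15/2−(21/2))) = ½·(-21/2 − 174 + 144) = -81/4.
[XWZ] = ½·((-3)·(-1−7) + (-29/5)·(7−(-15/2)) + (-8)·(-15/2−(-1))) = ½·(24 − 841/10 + 52) = -81/20, so the ratio is (-81/20)/(-81/4) = 1/5.

1/5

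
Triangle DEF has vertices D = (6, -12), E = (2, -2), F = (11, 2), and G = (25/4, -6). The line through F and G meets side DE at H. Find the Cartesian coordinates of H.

(14/3, -26/3)

Barycentric coordinates of G with respect to DEF: (1/2, 1/4, 1/4).
On side DE the F-coordinate is zero; dropping G's F-weight 1/4 and renormalizing the remaining 1/2 : 1/4 gives weights 2/3, 1/3 on D, E.
H = (2/3)·(6, -12) + (1/3)·(2, -2) = (14/3, -26/3).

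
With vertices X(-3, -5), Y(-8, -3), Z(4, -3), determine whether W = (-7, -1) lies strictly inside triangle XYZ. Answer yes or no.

Barycentric coordinates of W: (-1, 3/2, 1/2).
The three coordinates are negative, positive, positive; a point is interior exactly when all three are positive.

no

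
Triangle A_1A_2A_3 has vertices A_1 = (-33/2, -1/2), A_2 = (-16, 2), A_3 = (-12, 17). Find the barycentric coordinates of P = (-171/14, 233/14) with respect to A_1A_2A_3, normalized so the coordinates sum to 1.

Signed area of the reference triangle: [A_1A_2A_3] = ½·((-33/2)·(2−17) + (-16)·(17−(-1/2)) + (-12)·(-1/2−2)) = ½·(495/2 − 280 + 30) = -5/4.
[PA_2A_3] = ½·((-171/14)·(2−17) + (-16)·(17−(233/14)) + (-12)·(233/14−2)) = ½·(2565/14 − 40/7 − 1230/7) = 25/28, so the A_1-coordinate is (25/28)/(-5/4) = -5/7.
[A_1PA_3] = ½·((-33/2)·(233/14−17) + (-171/14)·(17−(-1/2)) + (-12)·(-1/2−(233/14))) = ½·(165/28 − 855/4 + 1440/7) = -15/14, so the A_2-coordinate is 6/7.
[A_1A_2P] = ½·((-33/2)·(2−(233/14)) + (-16)·(233/14−(-1/2)) + (-171/14)·(-1/2−2)) = ½·(6765/28 − 1920/7 + 855/28) = -15/14, so the A_3-coordinate is 6/7.
Check: -5/7 + 6/7 + 6/7 = 1.

(-5/7, 6/7, 6/7)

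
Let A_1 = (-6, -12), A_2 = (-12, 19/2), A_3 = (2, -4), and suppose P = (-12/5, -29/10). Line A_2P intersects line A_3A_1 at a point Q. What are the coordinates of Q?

(0, -6)

Barycentric coordinates of P with respect to A_1A_2A_3: (1/5, 1/5, 3/5).
On side A_3A_1 the A_2-coordinate is zero; dropping P's A_2-weight 1/5 and renormalizing the remaining 3/5 : 1/5 gives weights 3/4, 1/4 on A_3, A_1.
Q = (3/4)·(2, -4) + (1/4)·(-6, -12) = (0, -6).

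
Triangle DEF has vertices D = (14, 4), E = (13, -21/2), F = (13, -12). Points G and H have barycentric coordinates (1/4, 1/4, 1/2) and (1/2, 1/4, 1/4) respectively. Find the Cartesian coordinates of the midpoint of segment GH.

(107/8, -45/8)

Barycentric coordinates of the midpoint are the average: (3/8, 1/4, 3/8).
Converting: (3/8)·D + (1/4)·E + (3/8)·F = (107/8, -45/8).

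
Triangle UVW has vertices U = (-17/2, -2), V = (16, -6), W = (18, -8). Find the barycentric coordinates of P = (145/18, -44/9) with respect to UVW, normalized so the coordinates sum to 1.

Signed area of the reference triangle: [UVW] = ½·((-17/2)·(-6−(-8)) + 16·(-8−(-2)) + 18·(-2−(-6))) = ½·(-17 − 96 + 72) = -41/2.
[PVW] = ½·((145/18)·(-6−(-8)) + 16·(-8−(-44/9)) + 18·(-44/9−(-6))) = ½·(145/9 − 448/9 + 20) = -41/6, so the U-coordinate is (-41/6)/(-41/2) = 1/3.
[UPW] = ½·((-17/2)·(-44/9−(-8)) + (145/18)·(-8−(-2)) + 18·(-2−(-44/9))) = ½·(-238/9 − 145/3 + 52) = -205/18, so the V-coordinate is 5/9.
[UVP] = ½·((-17/2)·(-6−(-44/9)) + 16·(-44/9−(-2)) + (145/18)·(-2−(-6))) = ½·(85/9 − 416/9 + 290/9) = -41/18, so the W-coordinate is 1/9.
Check: 1/3 + 5/9 + 1/9 = 1.

(1/3, 5/9, 1/9)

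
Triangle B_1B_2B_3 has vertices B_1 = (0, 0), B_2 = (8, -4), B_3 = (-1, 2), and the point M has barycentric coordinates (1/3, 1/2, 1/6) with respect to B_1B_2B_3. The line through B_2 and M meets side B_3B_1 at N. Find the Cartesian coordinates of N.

Line B_2M meets B_3B_1 where the B_2-coordinate vanishes; zeroing M's B_2-weight and renormalizing leaves B_3, B_1-weights 1/6 : 1/3 → (1/3, 2/3).
So N = (1/3)·B_3 + (2/3)·B_1 = (-1/3, 2/3).

(-1/3, 2/3)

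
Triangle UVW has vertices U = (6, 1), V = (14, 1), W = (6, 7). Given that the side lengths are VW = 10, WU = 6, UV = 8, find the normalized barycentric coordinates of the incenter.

The incenter has barycentric coordinates proportional to the opposite side lengths: (10 : 6 : 8).
Normalizing by 10+6+8 = 24 gives (5/12, 1/4, 1/3).

(5/12, 1/4, 1/3)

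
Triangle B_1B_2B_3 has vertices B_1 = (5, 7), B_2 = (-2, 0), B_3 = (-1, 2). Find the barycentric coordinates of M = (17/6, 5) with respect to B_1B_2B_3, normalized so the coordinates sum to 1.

(2/3, 1/6, 1/6)

Signed area of the reference triangle: [B_1B_2B_3] = ½·(5·(0−2) + (-2)·(2−7) + (-1)·(7−0)) = ½·(-10 + 10 − 7) = -7/2.
[MB_2B_3] = ½·((17/6)·(0−2) + (-2)·(2−5) + (-1)·(5−0)) = ½·(-17/3 + 6 − 5) = -7/3, so the B_1-coordinate is (-7/3)/(-7/2) = 2/3.
[B_1MB_3] = ½·(5·(5−2) + (17/6)·(2−7) + (-1)·(7−5)) = ½·(15 − 85/6 − 2) = -7/12, so the B_2-coordinate is 1/6.
[B_1B_2M] = ½·(5·(0−5) + (-2)·(5−7) + (17/6)·(7−0)) = ½·(-25 + 4 + 119/6) = -7/12, so the B_3-coordinate is 1/6.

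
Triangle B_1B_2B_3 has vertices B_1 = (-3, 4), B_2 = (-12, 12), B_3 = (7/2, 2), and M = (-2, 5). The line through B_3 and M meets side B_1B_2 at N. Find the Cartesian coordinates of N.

Barycentric coordinates of M with respect to B_1B_2B_3: (1/4, 1/4, 1/2).
On side B_1B_2 the B_3-coordinate is zero; dropping M's B_3-weight 1/2 and renormalizing the remaining 1/4 : 1/4 gives weights 1/2, 1/2 on B_1, B_2.
N = (1/2)·(-3, 4) + (1/2)·(-12, 12) = (-15/2, 8).

(-15/2, 8)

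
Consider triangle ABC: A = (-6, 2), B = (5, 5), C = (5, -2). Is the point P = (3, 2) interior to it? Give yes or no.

yes

Barycentric coordinates of P: (2/11, 36/77, 27/77).
The three coordinates are positive, positive, positive; a point is interior exactly when all three are positive.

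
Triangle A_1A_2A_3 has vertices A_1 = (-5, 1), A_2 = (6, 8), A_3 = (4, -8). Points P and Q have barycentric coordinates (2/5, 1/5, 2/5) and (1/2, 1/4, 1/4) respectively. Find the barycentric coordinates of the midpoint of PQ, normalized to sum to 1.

Since both coordinate triples sum to 1, the midpoint's barycentrics are the componentwise average.
(2/5+1/2)/2 = 9/20; similarly 9/40 and 13/40.

(9/20, 9/40, 13/40)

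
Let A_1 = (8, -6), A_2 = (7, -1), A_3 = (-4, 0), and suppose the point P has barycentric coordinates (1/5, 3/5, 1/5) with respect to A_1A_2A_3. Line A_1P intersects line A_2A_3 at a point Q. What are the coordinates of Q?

(17/4, -3/4)

Line A_1P meets A_2A_3 where the A_1-coordinate vanishes; zeroing P's A_1-weight and renormalizing leaves A_2, A_3-weights 3/5 : 1/5 → (3/4, 1/4).
So Q = (3/4)·A_2 + (1/4)·A_3 = (17/4, -3/4).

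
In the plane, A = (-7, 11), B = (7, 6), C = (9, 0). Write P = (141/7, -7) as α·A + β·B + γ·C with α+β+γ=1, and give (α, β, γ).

(-5/7, 1/7, 11/7)

Signed area of the reference triangle: [ABC] = ½·((-7)·(6−0) + 7·(0−11) + 9·(11−6)) = ½·(-42 − 77 + 45) = -37.
[PBC] = ½·((141/7)·(6−0) + 7·(0−(-7)) + 9·(-7−6)) = ½·(846/7 + 49 − 117) = 185/7, so the A-coordinate is (185/7)/(-37) = -5/7.
[APC] = ½·((-7)·(-7−0) + (141/7)·(0−11) + 9·(11−(-7))) = ½·(49 − 1551/7 + 162) = -37/7, so the B-coordinate is 1/7.
[ABP] = ½·((-7)·(6−(-7)) + 7·(-7−11) + (141/7)·(11−6)) = ½·(-91 − 126 + 705/7) = -407/7, so the C-coordinate is 11/7.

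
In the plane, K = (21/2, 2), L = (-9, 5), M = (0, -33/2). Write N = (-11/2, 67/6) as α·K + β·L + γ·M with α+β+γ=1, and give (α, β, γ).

Signed area of the reference triangle: [KLM] = ½·((21/2)·(5−(-33/2)) + (-9)·(-33/2−2) + 0·(2−5)) = ½·(903/4 + 333/2 + 0) = 1569/8.
[NLM] = ½·((-11/2)·(5−(-33/2)) + (-9)·(-33/2−(67/6)) + 0·(67/6−5)) = ½·(-473/4 + 249 + 0) = 523/8, so the K-coordinate is (523/8)/(1569/8) = 1/3.
[KNM] = ½·((21/2)·(67/6−(-33/2)) + (-11/2)·(-33/2−2) + 0·(2−(67/6))) = ½·(581/2 + 407/4 + 0) = 1569/8, so the L-coordinate is 1.
[KLN] = ½·((21/2)·(5−(67/6)) + (-9)·(67/6−2) + (-11/2)·(2−5)) = ½·(-259/4 − 165/2 + 33/2) = -523/8, so the M-coordinate is -1/3.
Check: 1/3 + 1 − 1/3 = 1.

(1/3, 1, -1/3)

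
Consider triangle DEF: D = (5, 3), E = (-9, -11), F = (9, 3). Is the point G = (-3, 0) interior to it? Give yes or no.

no

Barycentric coordinates of G: (57/28, 3/14, -5/4).
The three coordinates are positive, positive, negative; a point is interior exactly when all three are positive.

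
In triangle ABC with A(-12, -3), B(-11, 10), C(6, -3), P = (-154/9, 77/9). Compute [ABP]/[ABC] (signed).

-1/3

[ABC] = ½·((-12)·(10−(-3)) + (-11)·(-3−(-3)) + 6·(-3−10)) = ½·(-156 + 0 − 78) = -117.
[ABP] = ½·((-12)·(10−(77/9)) + (-11)·(77/9−(-3)) + (-154/9)·(-3−10)) = ½·(-52/3 − 1144/9 + 2002/9) = 39, so the ratio is 39/(-117) = -1/3.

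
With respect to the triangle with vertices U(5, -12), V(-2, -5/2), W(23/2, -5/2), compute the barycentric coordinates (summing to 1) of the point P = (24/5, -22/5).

Signed area of the reference triangle: [UVW] = ½·(5·(-5/2−(-5/2)) + (-2)·(-5/2−(-12)) + (23/2)·(-12−(-5/2))) = ½·(0 − 19 − 437/4) = -513/8.
[PVW] = ½·((24/5)·(-5/2−(-5/2)) + (-2)·(-5/2−(-22/5)) + (23/2)·(-22/5−(-5/2))) = ½·(0 − 19/5 − 437/20) = -513/40, so the U-coordinate is (-513/40)/(-513/8) = 1/5.
[UPW] = ½·(5·(-22/5−(-5/2)) + (24/5)·(-5/2−(-12)) + (23/2)·(-12−(-22/5))) = ½·(-19/2 + 228/5 − 437/5) = -513/20, so the V-coordinate is 2/5.
[UVP] = ½·(5·(-5/2−(-22/5)) + (-2)·(-22/5−(-12)) + (24/5)·(-12−(-5/2))) = ½·(19/2 − 76/5 − 228/5) = -513/20, so the W-coordinate is 2/5.
Check: 1/5 + 2/5 + 2/5 = 1.

(1/5, 2/5, 2/5)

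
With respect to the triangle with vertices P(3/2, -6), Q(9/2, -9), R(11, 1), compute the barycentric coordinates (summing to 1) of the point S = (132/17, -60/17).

Signed area of the reference triangle: [PQR] = ½·((3/2)·(-9−1) + (9/2)·(1−(-6)) + 11·(-6−(-9))) = ½·(-15 + 63/2 + 33) = 99/4.
[SQR] = ½·((132/17)·(-9−1) + (9/2)·(1−(-60/17)) + 11·(-60/17−(-9))) = ½·(-1320/17 + 693/34 + 1023/17) = 99/68, so the P-coordinate is (99/68)/(99/4) = 1/17.
[PSR] = ½·((3/2)·(-60/17−1) + (132/17)·(1−(-6)) + 11·(-6−(-60/17))) = ½·(-231/34 + 924/17 − 462/17) = 693/68, so the Q-coordinate is 7/17.
[PQS] = ½·((3/2)·(-9−(-60/17)) + (9/2)·(-60/17−(-6)) + (132/17)·(-6−(-9))) = ½·(-279/34 + 189/17 + 396/17) = 891/68, so the R-coordinate is 9/17.
Check: 1/17 + 7/17 + 9/17 = 1.

(1/17, 7/17, 9/17)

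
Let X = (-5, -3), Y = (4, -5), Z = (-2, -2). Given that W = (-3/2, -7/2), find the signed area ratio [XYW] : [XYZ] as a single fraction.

[XYZ] = ½·((-5)·(-5−(-2)) + 4·(-2−(-3)) + (-2)·(-3−(-5))) = ½·(15 + 4 − 4) = 15/2.
[XYW] = ½·((-5)·(-5−(-7/2)) + 4·(-7/2−(-3)) + (-3/2)·(-3−(-5))) = ½·(15/2 − 2 − 3) = 5/4, so the ratio is (5/4)/(15/2) = 1/6.

1/6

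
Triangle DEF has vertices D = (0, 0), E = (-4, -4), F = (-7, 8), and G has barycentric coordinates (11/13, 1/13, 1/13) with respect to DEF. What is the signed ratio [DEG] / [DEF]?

The signed ratio [DEG]/[DEF] equals the barycentric coordinate of G at vertex F, which is 1/13.

1/13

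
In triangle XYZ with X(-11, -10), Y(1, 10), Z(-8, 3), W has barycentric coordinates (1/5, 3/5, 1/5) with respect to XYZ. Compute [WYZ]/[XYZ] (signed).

1/5

The signed ratio [WYZ]/[XYZ] equals the barycentric coordinate of W at vertex X, which is 1/5.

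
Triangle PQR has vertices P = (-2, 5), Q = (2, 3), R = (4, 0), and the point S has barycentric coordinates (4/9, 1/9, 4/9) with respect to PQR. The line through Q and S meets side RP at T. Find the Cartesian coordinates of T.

(1, 5/2)

Line QS meets RP where the Q-coordinate vanishes; zeroing S's Q-weight and renormalizing leaves R, P-weights 4/9 : 4/9 → (1/2, 1/2).
So T = (1/2)·R + (1/2)·P = (1, 5/2).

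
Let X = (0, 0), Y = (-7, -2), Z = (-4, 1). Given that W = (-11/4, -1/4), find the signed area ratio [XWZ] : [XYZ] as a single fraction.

[XYZ] = ½·(0·(-2−1) + (-7)·(1−0) + (-4)·(0−(-2))) = ½·(0 − 7 − 8) = -15/2.
[XWZ] = ½·(0·(-1/4−1) + (-11/4)·(1−0) + (-4)·(0−(-1/4))) = ½·(0 − 11/4 − 1) = -15/8, so the ratio is (-15/8)/(-15/2) = 1/4.

1/4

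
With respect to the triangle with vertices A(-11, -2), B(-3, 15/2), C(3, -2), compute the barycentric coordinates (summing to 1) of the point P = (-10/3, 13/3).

Signed area of the reference triangle: [ABC] = ½·((-11)·(15/2−(-2)) + (-3)·(-2−(-2)) + 3·(-2−(15/2))) = ½·(-209/2 + 0 − 57/2) = -133/2.
[PBC] = ½·((-10/3)·(15/2−(-2)) + (-3)·(-2−(13/3)) + 3·(13/3−(15/2))) = ½·(-95/3 + 19 − 19/2) = -133/12, so the A-coordinate is (-133/12)/(-133/2) = 1/6.
[APC] = ½·((-11)·(13/3−(-2)) + (-10/3)·(-2−(-2)) + 3·(-2−(13/3))) = ½·(-209/3 + 0 − 19) = -133/3, so the B-coordinate is 2/3.
[ABP] = ½·((-11)·(15/2−(13/3)) + (-3)·(13/3−(-2)) + (-10/3)·(-2−(15/2))) = ½·(-209/6 − 19 + 95/3) = -133/12, so the C-coordinate is 1/6.

(1/6, 2/3, 1/6)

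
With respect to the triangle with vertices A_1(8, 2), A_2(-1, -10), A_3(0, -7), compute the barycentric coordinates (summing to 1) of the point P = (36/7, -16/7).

(5/7, 4/7, -2/7)

Signed area of the reference triangle: [A_1A_2A_3] = ½·(8·(-10−(-7)) + (-1)·(-7−2) + 0·(2−(-10))) = ½·(-24 + 9 + 0) = -15/2.
[PA_2A_3] = ½·((36/7)·(-10−(-7)) + (-1)·(-7−(-16/7)) + 0·(-16/7−(-10))) = ½·(-108/7 + 33/7 + 0) = -75/14, so the A_1-coordinate is (-75/14)/(-15/2) = 5/7.
[A_1PA_3] = ½·(8·(-16/7−(-7)) + (36/7)·(-7−2) + 0·(2−(-16/7))) = ½·(264/7 − 324/7 + 0) = -30/7, so the A_2-coordinate is 4/7.
[A_1A_2P] = ½·(8·(-10−(-16/7)) + (-1)·(-16/7−2) + (36/7)·(2−(-10))) = ½·(-432/7 + 30/7 + 432/7) = 15/7, so the A_3-coordinate is -2/7.
Check: 5/7 + 4/7 − 2/7 = 1.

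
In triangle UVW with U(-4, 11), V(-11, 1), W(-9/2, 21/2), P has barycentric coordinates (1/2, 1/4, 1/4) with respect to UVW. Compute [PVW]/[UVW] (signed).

1/2

The signed ratio [PVW]/[UVW] equals the barycentric coordinate of P at vertex U, which is 1/2.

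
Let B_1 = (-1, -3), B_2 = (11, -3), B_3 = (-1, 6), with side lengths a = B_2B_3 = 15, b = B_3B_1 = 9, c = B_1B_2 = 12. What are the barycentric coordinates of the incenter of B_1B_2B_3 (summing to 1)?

The incenter has barycentric coordinates proportional to the opposite side lengths: (15 : 9 : 12).
Normalizing by 15+9+12 = 36 gives (5/12, 1/4, 1/3).

(5/12, 1/4, 1/3)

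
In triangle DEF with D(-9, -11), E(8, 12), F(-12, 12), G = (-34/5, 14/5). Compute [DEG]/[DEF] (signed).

[DEF] = ½·((-9)·(12−12) + 8·(12−(-11)) + (-12)·(-11−12)) = ½·(0 + 184 + 276) = 230.
[DEG] = ½·((-9)·(12−(14/5)) + 8·(14/5−(-11)) + (-34/5)·(-11−12)) = ½·(-414/5 + 552/5 + 782/5) = 92, so the ratio is 92/230 = 2/5.

2/5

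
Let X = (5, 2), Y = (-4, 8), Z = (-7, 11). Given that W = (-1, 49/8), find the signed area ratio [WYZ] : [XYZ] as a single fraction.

3/8

[XYZ] = ½·(5·(8−11) + (-4)·(11−2) + (-7)·(2−8)) = ½·(-15 − 36 + 42) = -9/2.
[WYZ] = ½·((-1)·(8−11) + (-4)·(11−(49/8)) + (-7)·(49/8−8)) = ½·(3 − 39/2 + 105/8) = -27/16, so the ratio is (-27/16)/(-9/2) = 3/8.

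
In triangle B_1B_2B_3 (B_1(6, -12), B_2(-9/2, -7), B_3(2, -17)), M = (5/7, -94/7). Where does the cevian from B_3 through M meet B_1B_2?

Barycentric coordinates of M with respect to B_1B_2B_3: (1/7, 2/7, 4/7).
On side B_1B_2 the B_3-coordinate is zero; dropping M's B_3-weight 4/7 and renormalizing the remaining 1/7 : 2/7 gives weights 1/3, 2/3 on B_1, B_2.
N = (1/3)·(6, -12) + (2/3)·(-9/2, -7) = (-1, -26/3).

(-1, -26/3)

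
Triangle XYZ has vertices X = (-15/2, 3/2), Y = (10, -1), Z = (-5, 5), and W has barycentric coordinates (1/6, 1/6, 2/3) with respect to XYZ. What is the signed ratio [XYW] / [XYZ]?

The signed ratio [XYW]/[XYZ] equals the barycentric coordinate of W at vertex Z, which is 2/3.

2/3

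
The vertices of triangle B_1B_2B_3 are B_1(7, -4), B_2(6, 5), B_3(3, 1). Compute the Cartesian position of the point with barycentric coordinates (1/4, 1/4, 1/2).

(19/4, 3/4)

M = (1/4)·B_1 + (1/4)·B_2 + (1/2)·B_3.
x-coordinate: (1/4)·7 + (1/4)·6 + (1/2)·3 = 19/4.
y-coordinate: (1/4)·(-4) + (1/4)·5 + (1/2)·1 = 3/4.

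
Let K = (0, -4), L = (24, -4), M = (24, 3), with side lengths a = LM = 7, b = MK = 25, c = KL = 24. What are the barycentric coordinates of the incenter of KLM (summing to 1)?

The incenter has barycentric coordinates proportional to the opposite side lengths: (7 : 25 : 24).
Normalizing by 7+25+24 = 56 gives (1/8, 25/56, 3/7).

(1/8, 25/56, 3/7)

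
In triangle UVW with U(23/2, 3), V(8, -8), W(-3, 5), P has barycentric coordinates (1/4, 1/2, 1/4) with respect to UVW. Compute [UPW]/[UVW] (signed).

1/2

The signed ratio [UPW]/[UVW] equals the barycentric coordinate of P at vertex V, which is 1/2.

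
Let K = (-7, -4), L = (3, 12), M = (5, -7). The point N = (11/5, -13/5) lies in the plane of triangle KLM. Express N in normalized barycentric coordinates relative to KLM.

(1/5, 1/5, 3/5)

Signed area of the reference triangle: [KLM] = ½·((-7)·(12−(-7)) + 3·(-7−(-4)) + 5·(-4−12)) = ½·(-133 − 9 − 80) = -111.
[NLM] = ½·((11/5)·(12−(-7)) + 3·(-7−(-13/5)) + 5·(-13/5−12)) = ½·(209/5 − 66/5 − 73) = -111/5, so the K-coordinate is (-111/5)/(-111) = 1/5.
[KNM] = ½·((-7)·(-13/5−(-7)) + (11/5)·(-7−(-4)) + 5·(-4−(-13/5))) = ½·(-154/5 − 33/5 − 7) = -111/5, so the L-coordinate is 1/5.
[KLN] = ½·((-7)·(12−(-13/5)) + 3·(-13/5−(-4)) + (11/5)·(-4−12)) = ½·(-511/5 + 21/5 − 176/5) = -333/5, so the M-coordinate is 3/5.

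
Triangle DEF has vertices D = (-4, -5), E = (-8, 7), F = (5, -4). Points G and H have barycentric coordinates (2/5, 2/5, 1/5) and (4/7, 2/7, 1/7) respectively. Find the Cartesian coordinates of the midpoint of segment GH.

Barycentric coordinates of the midpoint are the average: (17/35, 12/35, 6/35).
Converting: (17/35)·D + (12/35)·E + (6/35)·F = (-134/35, -5/7).

(-134/35, -5/7)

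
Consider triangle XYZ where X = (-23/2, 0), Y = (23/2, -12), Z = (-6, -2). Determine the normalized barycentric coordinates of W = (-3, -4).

(1/4, 1/4, 1/2)

Signed area of the reference triangle: [XYZ] = ½·((-23/2)·(-12−(-2)) + (23/2)·(-2−0) + (-6)·(0−(-12))) = ½·(115 − 23 − 72) = 10.
[WYZ] = ½·((-3)·(-12−(-2)) + (23/2)·(-2−(-4)) + (-6)·(-4−(-12))) = ½·(30 + 23 − 48) = 5/2, so the X-coordinate is (5/2)/10 = 1/4.
[XWZ] = ½·((-23/2)·(-4−(-2)) + (-3)·(-2−0) + (-6)·(0−(-4))) = ½·(23 + 6 − 24) = 5/2, so the Y-coordinate is 1/4.
[XYW] = ½·((-23/2)·(-12−(-4)) + (23/2)·(-4−0) + (-3)·(0−(-12))) = ½·(92 − 46 − 36) = 5, so the Z-coordinate is 1/2.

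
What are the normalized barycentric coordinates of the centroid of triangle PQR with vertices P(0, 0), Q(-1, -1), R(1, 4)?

The centroid is the average of the vertices, so each weight is 1/3.

(1/3, 1/3, 1/3)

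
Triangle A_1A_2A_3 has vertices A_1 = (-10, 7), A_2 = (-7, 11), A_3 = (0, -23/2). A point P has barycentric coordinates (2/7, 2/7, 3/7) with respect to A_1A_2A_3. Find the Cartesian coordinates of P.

P = (2/7)·A_1 + (2/7)·A_2 + (3/7)·A_3.
x-coordinate: (2/7)·(-10) + (2/7)·(-7) + (3/7)·0 = -34/7.
y-coordinate: (2/7)·7 + (2/7)·11 + (3/7)·(-23/2) = 3/14.

(-34/7, 3/14)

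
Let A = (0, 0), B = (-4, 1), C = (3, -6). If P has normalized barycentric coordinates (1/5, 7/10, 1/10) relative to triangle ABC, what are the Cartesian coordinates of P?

(-5/2, 1/10)

P = (1/5)·A + (7/10)·B + (1/10)·C.
x-coordinate: (1/5)·0 + (7/10)·(-4) + (1/10)·3 = -5/2.
y-coordinate: (1/5)·0 + (7/10)·1 + (1/10)·(-6) = 1/10.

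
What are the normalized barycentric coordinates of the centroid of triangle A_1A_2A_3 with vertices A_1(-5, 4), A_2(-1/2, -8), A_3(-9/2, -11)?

(1/3, 1/3, 1/3)

The centroid is the average of the vertices, so each weight is 1/3.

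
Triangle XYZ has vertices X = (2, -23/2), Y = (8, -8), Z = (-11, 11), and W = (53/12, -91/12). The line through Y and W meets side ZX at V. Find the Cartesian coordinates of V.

(-3/5, -7)

Barycentric coordinates of W with respect to XYZ: (1/3, 7/12, 1/12).
On side ZX the Y-coordinate is zero; dropping W's Y-weight 7/12 and renormalizing the remaining 1/12 : 1/3 gives weights 1/5, 4/5 on Z, X.
V = (1/5)·(-11, 11) + (4/5)·(2, -23/2) = (-3/5, -7).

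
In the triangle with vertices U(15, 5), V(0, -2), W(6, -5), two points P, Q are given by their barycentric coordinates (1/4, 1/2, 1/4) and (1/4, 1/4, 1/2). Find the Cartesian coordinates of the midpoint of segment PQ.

Barycentric coordinates of the midpoint are the average: (1/4, 3/8, 3/8).
Converting: (1/4)·U + (3/8)·V + (3/8)·W = (6, -11/8).

(6, -11/8)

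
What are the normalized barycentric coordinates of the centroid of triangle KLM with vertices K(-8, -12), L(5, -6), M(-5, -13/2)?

(1/3, 1/3, 1/3)

The centroid is the average of the vertices, so each weight is 1/3.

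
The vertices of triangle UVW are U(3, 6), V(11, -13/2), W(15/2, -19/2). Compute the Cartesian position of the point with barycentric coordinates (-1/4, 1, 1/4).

(97/8, -83/8)

P = (-1/4)·U + 1·V + (1/4)·W.
x-coordinate: (-1/4)·3 + 1·11 + (1/4)·(15/2) = 97/8.
y-coordinate: (-1/4)·6 + 1·(-13/2) + (1/4)·(-19/2) = -83/8.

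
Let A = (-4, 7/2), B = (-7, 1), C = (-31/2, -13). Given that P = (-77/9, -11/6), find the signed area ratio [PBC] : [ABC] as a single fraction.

1/9

[ABC] = ½·((-4)·(1−(-13)) + (-7)·(-13−(7/2)) + (-31/2)·(7/2−1)) = ½·(-56 + 231/2 − 155/4) = 83/8.
[PBC] = ½·((-77/9)·(1−(-13)) + (-7)·(-13−(-11/6)) + (-31/2)·(-11/6−1)) = ½·(-1078/9 + 469/6 + 527/12) = 83/72, so the ratio is (83/72)/(83/8) = 1/9.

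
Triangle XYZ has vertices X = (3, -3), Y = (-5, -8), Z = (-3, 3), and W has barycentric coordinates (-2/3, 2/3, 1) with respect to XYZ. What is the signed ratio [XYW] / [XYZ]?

The signed ratio [XYW]/[XYZ] equals the barycentric coordinate of W at vertex Z, which is 1.

1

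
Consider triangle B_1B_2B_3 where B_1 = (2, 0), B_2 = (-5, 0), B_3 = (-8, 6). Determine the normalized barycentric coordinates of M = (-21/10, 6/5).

(1/2, 3/10, 1/5)

Signed area of the reference triangle: [B_1B_2B_3] = ½·(2·(0−6) + (-5)·(6−0) + (-8)·(0−0)) = ½·(-12 − 30 + 0) = -21.
[MB_2B_3] = ½·((-21/10)·(0−6) + (-5)·(6−(6/5)) + (-8)·(6/5−0)) = ½·(63/5 − 24 − 48/5) = -21/2, so the B_1-coordinate is (-21/2)/(-21) = 1/2.
[B_1MB_3] = ½·(2·(6/5−6) + (-21/10)·(6−0) + (-8)·(0−(6/5))) = ½·(-48/5 − 63/5 + 48/5) = -63/10, so the B_2-coordinate is 3/10.
[B_1B_2M] = ½·(2·(0−(6/5)) + (-5)·(6/5−0) + (-21/10)·(0−0)) = ½·(-12/5 − 6 + 0) = -21/5, so the B_3-coordinate is 1/5.
Check: 1/2 + 3/10 + 1/5 = 1.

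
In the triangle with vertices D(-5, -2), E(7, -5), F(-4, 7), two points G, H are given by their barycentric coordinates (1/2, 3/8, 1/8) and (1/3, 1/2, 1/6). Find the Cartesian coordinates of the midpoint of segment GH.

Barycentric coordinates of the midpoint are the average: (5/12, 7/16, 7/48).
Converting: (5/12)·D + (7/16)·E + (7/48)·F = (19/48, -2).

(19/48, -2)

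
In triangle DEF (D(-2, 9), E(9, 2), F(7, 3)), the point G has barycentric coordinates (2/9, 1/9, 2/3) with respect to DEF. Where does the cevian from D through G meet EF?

Line DG meets EF where the D-coordinate vanishes; zeroing G's D-weight and renormalizing leaves E, F-weights 1/9 : 2/3 → (1/7, 6/7).
So H = (1/7)·E + (6/7)·F = (51/7, 20/7).

(51/7, 20/7)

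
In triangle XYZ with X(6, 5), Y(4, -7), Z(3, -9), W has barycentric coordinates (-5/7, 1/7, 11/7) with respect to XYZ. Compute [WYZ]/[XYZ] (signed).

-5/7

The signed ratio [WYZ]/[XYZ] equals the barycentric coordinate of W at vertex X, which is -5/7.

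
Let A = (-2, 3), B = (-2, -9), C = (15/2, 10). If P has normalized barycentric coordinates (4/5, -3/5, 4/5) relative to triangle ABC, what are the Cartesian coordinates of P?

P = (4/5)·A + (-3/5)·B + (4/5)·C.
x-coordinate: (4/5)·(-2) + (-3/5)·(-2) + (4/5)·(15/2) = 28/5.
y-coordinate: (4/5)·3 + (-3/5)·(-9) + (4/5)·10 = 79/5.

(28/5, 79/5)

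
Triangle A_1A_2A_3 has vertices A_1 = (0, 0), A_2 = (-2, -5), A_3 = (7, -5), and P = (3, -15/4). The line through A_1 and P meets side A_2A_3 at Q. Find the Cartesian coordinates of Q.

(4, -5)

Barycentric coordinates of P with respect to A_1A_2A_3: (1/4, 1/4, 1/2).
On side A_2A_3 the A_1-coordinate is zero; dropping P's A_1-weight 1/4 and renormalizing the remaining 1/4 : 1/2 gives weights 1/3, 2/3 on A_2, A_3.
Q = (1/3)·(-2, -5) + (2/3)·(7, -5) = (4, -5).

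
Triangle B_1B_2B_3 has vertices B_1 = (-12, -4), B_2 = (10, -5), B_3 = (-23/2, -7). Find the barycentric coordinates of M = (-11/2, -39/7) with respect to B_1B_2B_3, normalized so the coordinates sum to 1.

Signed area of the reference triangle: [B_1B_2B_3] = ½·((-12)·(-5−(-7)) + 10·(-7−(-4)) + (-23/2)·(-4−(-5))) = ½·(-24 − 30 − 23/2) = -131/4.
[MB_2B_3] = ½·((-11/2)·(-5−(-7)) + 10·(-7−(-39/7)) + (-23/2)·(-39/7−(-5))) = ½·(-11 − 100/7 + 46/7) = -131/14, so the B_1-coordinate is (-131/14)/(-131/4) = 2/7.
[B_1MB_3] = ½·((-12)·(-39/7−(-7)) + (-11/2)·(-7−(-4)) + (-23/2)·(-4−(-39/7))) = ½·(-120/7 + 33/2 − 253/14) = -131/14, so the B_2-coordinate is 2/7.
[B_1B_2M] = ½·((-12)·(-5−(-39/7)) + 10·(-39/7−(-4)) + (-11/2)·(-4−(-5))) = ½·(-48/7 − 110/7 − 11/2) = -393/28, so the B_3-coordinate is 3/7.
Check: 2/7 + 2/7 + 3/7 = 1.

(2/7, 2/7, 3/7)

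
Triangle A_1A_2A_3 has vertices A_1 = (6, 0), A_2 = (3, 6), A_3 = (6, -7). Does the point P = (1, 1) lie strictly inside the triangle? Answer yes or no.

no

Barycentric coordinates of P: (-41/21, 5/3, 9/7).
The three coordinates are negative, positive, positive; a point is interior exactly when all three are positive.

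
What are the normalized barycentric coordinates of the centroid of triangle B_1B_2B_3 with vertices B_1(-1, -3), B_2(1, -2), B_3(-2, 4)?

(1/3, 1/3, 1/3)

The centroid is the average of the vertices, so each weight is 1/3.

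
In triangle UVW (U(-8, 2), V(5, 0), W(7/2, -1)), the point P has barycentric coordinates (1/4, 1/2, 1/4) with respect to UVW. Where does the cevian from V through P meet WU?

Line VP meets WU where the V-coordinate vanishes; zeroing P's V-weight and renormalizing leaves W, U-weights 1/4 : 1/4 → (1/2, 1/2).
So Q = (1/2)·W + (1/2)·U = (-9/4, 1/2).

(-9/4, 1/2)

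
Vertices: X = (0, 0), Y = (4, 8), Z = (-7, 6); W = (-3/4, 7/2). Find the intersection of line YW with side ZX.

(-7/3, 2)

Barycentric coordinates of W with respect to XYZ: (1/2, 1/4, 1/4).
On side ZX the Y-coordinate is zero; dropping W's Y-weight 1/4 and renormalizing the remaining 1/4 : 1/2 gives weights 1/3, 2/3 on Z, X.
V = (1/3)·(-7, 6) + (2/3)·(0, 0) = (-7/3, 2).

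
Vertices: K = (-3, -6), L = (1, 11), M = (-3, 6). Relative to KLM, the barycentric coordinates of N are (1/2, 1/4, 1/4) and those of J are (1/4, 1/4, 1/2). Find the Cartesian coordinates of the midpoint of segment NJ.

(-2, 11/4)

Barycentric coordinates of the midpoint are the average: (3/8, 1/4, 3/8).
Converting: (3/8)·K + (1/4)·L + (3/8)·M = (-2, 11/4).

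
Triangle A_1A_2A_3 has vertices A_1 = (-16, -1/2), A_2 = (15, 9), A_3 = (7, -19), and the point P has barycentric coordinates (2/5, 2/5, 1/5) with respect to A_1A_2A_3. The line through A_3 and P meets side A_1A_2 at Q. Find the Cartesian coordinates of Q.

(-1/2, 17/4)

Line A_3P meets A_1A_2 where the A_3-coordinate vanishes; zeroing P's A_3-weight and renormalizing leaves A_1, A_2-weights 2/5 : 2/5 → (1/2, 1/2).
So Q = (1/2)·A_1 + (1/2)·A_2 = (-1/2, 17/4).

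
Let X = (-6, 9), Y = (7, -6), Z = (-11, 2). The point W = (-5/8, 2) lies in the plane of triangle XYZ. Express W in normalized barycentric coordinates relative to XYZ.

(1/2, 7/16, 1/16)

Signed area of the reference triangle: [XYZ] = ½·((-6)·(-6−2) + 7·(2−9) + (-11)·(9−(-6))) = ½·(48 − 49 − 165) = -83.
[WYZ] = ½·((-5/8)·(-6−2) + 7·(2−2) + (-11)·(2−(-6))) = ½·(5 + 0 − 88) = -83/2, so the X-coordinate is (-83/2)/(-83) = 1/2.
[XWZ] = ½·((-6)·(2−2) + (-5/8)·(2−9) + (-11)·(9−2)) = ½·(0 + 35/8 − 77) = -581/16, so the Y-coordinate is 7/16.
[XYW] = ½·((-6)·(-6−2) + 7·(2−9) + (-5/8)·(9−(-6))) = ½·(48 − 49 − 75/8) = -83/16, so the Z-coordinate is 1/16.
Check: 1/2 + 7/16 + 1/16 = 1.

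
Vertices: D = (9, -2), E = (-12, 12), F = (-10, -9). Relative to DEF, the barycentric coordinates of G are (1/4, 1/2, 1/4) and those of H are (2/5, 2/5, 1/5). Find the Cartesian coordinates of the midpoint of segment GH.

(-189/40, 109/40)

Barycentric coordinates of the midpoint are the average: (13/40, 9/20, 9/40).
Converting: (13/40)·D + (9/20)·E + (9/40)·F = (-189/40, 109/40).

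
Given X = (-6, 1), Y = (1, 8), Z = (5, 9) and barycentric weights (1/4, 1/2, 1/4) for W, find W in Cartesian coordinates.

(1/4, 13/2)

W = (1/4)·X + (1/2)·Y + (1/4)·Z.
x-coordinate: (1/4)·(-6) + (1/2)·1 + (1/4)·5 = 1/4.
y-coordinate: (1/4)·1 + (1/2)·8 + (1/4)·9 = 13/2.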